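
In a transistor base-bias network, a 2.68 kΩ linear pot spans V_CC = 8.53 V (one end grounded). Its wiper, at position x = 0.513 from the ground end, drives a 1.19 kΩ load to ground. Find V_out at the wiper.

V_out ≈ 2.80 V

Lower segment x·R_p = 1.375 kΩ; upper segment (1−x)·R_p = 1.305 kΩ.
Lower segment in parallel with the load: 1.375 ‖ 1.19 = 0.6379 kΩ.
Loaded-divider output: V_out = 8.53 × 0.3283 = 2.800 V.
(Unloaded: V_out = x·V_CC = 4.38 V.)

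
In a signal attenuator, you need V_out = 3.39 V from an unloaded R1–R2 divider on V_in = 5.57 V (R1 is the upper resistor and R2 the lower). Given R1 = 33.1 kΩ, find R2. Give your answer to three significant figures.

The divider ratio is R2/(R1+R2) = 3.39/5.57 = 0.6086.
So R2 = R1 · V_out/(V_in − V_out) = 33.1 × 3.39/(5.57 − 3.39) = 33.1 × 1.555 = 51.47 kΩ.

R2 ≈ 51.5 kΩ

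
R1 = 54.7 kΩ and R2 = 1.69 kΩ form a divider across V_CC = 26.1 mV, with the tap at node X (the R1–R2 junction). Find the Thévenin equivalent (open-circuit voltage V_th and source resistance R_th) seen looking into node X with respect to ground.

V_th ≈ 0.782 mV, R_th ≈ 1.64 kΩ

With X open, the divider is unloaded: V_th = 26.1 × 1.69/56.39 = 0.7822 mV.
Zeroing V_CC shorts the top of R1 to ground, so R_th = R1 ‖ R2 = 1.639 kΩ.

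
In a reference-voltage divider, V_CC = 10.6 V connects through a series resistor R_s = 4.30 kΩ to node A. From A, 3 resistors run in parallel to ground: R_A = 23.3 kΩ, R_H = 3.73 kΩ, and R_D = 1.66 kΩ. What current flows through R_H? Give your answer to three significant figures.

I ≈ 0.577 mA

Combine the parallel branches: R_p = (1/23.3 + 1/3.73 + 1/1.66)⁻¹ = 1.095 kΩ.
V_A = 10.6 × 1.095/5.395 = 2.151 V.
I(R_H) = V_A / R_H = 2.151/3.73 = 0.5767 mA.
(Equivalently: I_total = 1.965 mA, then current-divider fraction G_k/ΣG = 0.2935.)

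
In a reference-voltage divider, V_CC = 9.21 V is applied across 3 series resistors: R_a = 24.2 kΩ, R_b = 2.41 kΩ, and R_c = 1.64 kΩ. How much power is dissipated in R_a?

P ≈ 2.57 mW

Series current I = V_CC/ΣR = 9.21/28.25 = 0.3260 mA.
P(R_a) = I²·R_a = (0.3260)² × 24.2 = 2.572 mW.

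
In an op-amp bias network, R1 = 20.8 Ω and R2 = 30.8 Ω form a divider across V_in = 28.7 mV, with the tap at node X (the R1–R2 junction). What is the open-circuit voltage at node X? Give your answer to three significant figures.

V_th ≈ 17.1 mV

Open-circuit (no load on X): V_th = V_in · R2/(R1 + R2) = 28.7 × 30.8/(20.80 + 30.8) = 17.13 mV.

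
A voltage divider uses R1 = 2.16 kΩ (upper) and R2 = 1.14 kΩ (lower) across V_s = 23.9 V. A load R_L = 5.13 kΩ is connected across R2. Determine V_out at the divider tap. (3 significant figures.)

The load sits in parallel with R2, giving an effective lower resistance R2' = R2·R_L/(R2+R_L) = 0.9327 kΩ.
Now apply the divider: V_out = 23.9 × 0.3016 = 7.208 V.
(Unloaded it would be 8.26 V; the load pulls it down.)

V_out ≈ 7.21 V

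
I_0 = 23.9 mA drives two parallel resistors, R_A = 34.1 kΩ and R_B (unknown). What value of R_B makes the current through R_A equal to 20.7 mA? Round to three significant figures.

The fraction through R_A equals R_B/(R_A+R_B).
With f = 0.8661, R_B = R_A · f/(1−f) = 34.1 × 6.469 = 220.6 kΩ.

R_B ≈ 221 kΩ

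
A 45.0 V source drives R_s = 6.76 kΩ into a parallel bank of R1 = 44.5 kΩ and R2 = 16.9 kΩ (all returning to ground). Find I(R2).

I ≈ 1.72 mA

Parallel bank: R_p = 1/(1/44.5 + 1/16.9) = 12.25 kΩ.
V_A = 45.0 × 12.25/19.01 = 29.00 V.
Branch current I = V_A/R2 = 29.00/16.9 = 1.716 mA.
(Equivalently: I_total = 2.367 mA, then current-divider fraction G_k/ΣG = 0.7248.)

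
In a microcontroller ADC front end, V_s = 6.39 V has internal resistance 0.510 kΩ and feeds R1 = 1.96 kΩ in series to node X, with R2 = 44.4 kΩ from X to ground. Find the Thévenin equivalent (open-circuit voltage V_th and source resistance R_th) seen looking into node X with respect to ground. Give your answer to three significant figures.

V_th ≈ 6.05 V, R_th ≈ 2.34 kΩ

R1' = 0.510 + 1.96 = 2.470 kΩ (source resistance + R1).
V_th is the unloaded tap voltage: V_s · R2/(R1'+R2) = 6.39 × 0.9473 = 6.053 V.
Looking into X with the source shorted: R_th = R1'·R2/(R1'+R2) = 2.470 × 44.4/46.87 = 2.340 kΩ.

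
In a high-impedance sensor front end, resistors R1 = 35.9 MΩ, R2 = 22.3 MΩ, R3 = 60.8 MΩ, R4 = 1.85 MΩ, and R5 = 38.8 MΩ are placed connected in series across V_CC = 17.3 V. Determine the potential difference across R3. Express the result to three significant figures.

V ≈ 6.59 V

ΣR = 35.9 + 22.3 + 60.8 + 1.85 + 38.8 = 159.7 MΩ.
By the voltage-divider rule, V = 17.3 × 60.80/159.7 = 6.588 V.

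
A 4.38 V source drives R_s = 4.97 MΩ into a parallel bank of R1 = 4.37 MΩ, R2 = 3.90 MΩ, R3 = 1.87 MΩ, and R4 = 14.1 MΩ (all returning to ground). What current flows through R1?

Equivalent of the parallel group: R_p = 0.9167 MΩ.
Node voltage V_A = V_CC · R_p/(R_s + R_p) = 4.38 × 0.1557 = 0.6820 V.
Branch current I = V_A/R1 = 0.6820/4.37 = 0.1561 µA.

I ≈ 0.156 µA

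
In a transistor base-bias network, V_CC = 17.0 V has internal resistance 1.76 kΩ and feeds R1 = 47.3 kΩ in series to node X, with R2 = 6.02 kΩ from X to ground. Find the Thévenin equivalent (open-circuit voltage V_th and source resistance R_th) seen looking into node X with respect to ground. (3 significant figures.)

R1' = 1.76 + 47.3 = 49.06 kΩ (source resistance + R1).
With X open, the divider is unloaded: V_th = 17.0 × 6.02/55.08 = 1.858 V.
Zeroing V_CC shorts the top of R1' to ground, so R_th = R1' ‖ R2 = 5.362 kΩ.

V_th ≈ 1.86 V, R_th ≈ 5.36 kΩ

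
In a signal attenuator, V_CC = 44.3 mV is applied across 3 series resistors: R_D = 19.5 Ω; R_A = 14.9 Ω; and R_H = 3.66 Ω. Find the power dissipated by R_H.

ΣR = 38.06 Ω → I = 44.3/38.06 = 1.164 mA.
V(R_H) = I·R = 4.260 mV; P = V·I = 4.260 × 1.164 = 4.959 µW.

P ≈ 4.96 µW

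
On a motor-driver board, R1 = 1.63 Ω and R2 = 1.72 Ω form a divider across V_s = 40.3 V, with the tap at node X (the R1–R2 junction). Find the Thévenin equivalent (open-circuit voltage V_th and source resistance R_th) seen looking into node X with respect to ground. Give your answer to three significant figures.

V_th ≈ 20.7 V, R_th ≈ 0.837 Ω

With X open, the divider is unloaded: V_th = 40.3 × 1.72/3.350 = 20.69 V.
With V_s suppressed (replaced by a short), R_th = R1 ‖ R2 = (1.630 × 1.72)/(1.630 + 1.72) = 0.8369 Ω.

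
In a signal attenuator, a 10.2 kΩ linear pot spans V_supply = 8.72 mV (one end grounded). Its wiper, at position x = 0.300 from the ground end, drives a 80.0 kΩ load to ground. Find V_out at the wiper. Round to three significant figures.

Split the track: R_lower = x·R_p = 3.060 kΩ, R_upper = (1−x)·R_p = 7.140 kΩ.
(x·R_p) ‖ R_L = 2.947 kΩ.
V_out = 8.72 × 2.947/(7.140 + 2.947) = 2.548 mV.

V_out ≈ 2.55 mV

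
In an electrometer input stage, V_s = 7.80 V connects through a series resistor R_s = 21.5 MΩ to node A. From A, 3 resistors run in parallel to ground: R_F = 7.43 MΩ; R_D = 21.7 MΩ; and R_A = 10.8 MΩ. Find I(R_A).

Parallel bank: R_p = 1/(1/7.43 + 1/21.7 + 1/10.8) = 3.659 MΩ.
V_A by voltage divider: V_A = 7.80 × 3.659/(21.5 + 3.659) = 1.135 V.
I(R_A) = V_A / R_A = 1.135/10.8 = 0.1050 µA.

I ≈ 0.105 µA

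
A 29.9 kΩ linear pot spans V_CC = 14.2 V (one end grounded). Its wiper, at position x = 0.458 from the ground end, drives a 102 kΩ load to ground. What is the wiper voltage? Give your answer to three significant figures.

V_out ≈ 6.06 V

The pot divides into 16.21 kΩ above the wiper and 13.69 kΩ below.
Lower segment in parallel with the load: 13.69 ‖ 102 = 12.07 kΩ.
Then V_out = V_CC · 12.07/(16.21 + 12.07) = 6.062 V.
(Unloaded: V_out = x·V_CC = 6.50 V.)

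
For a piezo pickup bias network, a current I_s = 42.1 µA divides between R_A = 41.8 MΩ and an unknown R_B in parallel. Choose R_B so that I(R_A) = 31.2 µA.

Two-branch current divider: I_A = I_s · R_B/(R_A + R_B).
With f = 0.7411, R_B = R_A · f/(1−f) = 41.8 × 2.862 = 119.6 MΩ.

R_B ≈ 120 MΩ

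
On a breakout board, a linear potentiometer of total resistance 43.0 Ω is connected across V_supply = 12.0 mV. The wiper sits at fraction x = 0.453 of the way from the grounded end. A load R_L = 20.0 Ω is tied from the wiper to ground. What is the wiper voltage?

V_out ≈ 3.55 mV

Lower segment x·R_p = 19.48 Ω; upper segment (1−x)·R_p = 23.52 Ω.
Lower segment in parallel with the load: 19.48 ‖ 20.0 = 9.868 Ω.
V_out = 12.0 × 9.868/(23.52 + 9.868) = 3.547 mV.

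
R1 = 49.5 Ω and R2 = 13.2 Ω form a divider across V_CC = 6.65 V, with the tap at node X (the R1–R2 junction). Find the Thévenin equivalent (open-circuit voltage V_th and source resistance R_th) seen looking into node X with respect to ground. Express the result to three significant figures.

V_th ≈ 1.40 V, R_th ≈ 10.4 Ω

V_th is the unloaded tap voltage: V_CC · R2/(R1+R2) = 6.65 × 0.2105 = 1.400 V.
With V_CC suppressed (replaced by a short), R_th = R1 ‖ R2 = (49.50 × 13.2)/(49.50 + 13.2) = 10.42 Ω.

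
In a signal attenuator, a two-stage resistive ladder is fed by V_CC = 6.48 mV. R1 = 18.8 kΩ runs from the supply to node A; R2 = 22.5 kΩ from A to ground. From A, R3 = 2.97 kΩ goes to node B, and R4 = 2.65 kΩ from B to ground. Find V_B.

Node A sees R2 in parallel with the series input of stage 2, R3 + R4 = 5.620 kΩ.
R2 ‖ (R3+R4) = 4.497 kΩ.
So V_A = 6.48 × 0.1930 = 1.251 mV.
Then the unloaded second divider: V_B = V_A × R4/(R3+R4) = 1.251 × 0.4715 = 0.5898 mV.

V_B ≈ 0.590 mV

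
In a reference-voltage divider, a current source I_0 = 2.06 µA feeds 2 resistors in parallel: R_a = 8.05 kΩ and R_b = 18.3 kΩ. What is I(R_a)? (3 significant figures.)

I ≈ 1.43 µA

With just two branches, the current splits inversely with resistance.
So I = 2.06 × 18.3/26.35 = 1.431 µA.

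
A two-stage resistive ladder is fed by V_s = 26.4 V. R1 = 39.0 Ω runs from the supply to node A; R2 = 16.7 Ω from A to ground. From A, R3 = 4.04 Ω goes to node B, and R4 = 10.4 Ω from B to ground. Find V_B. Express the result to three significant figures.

V_B ≈ 3.15 V

Looking into the second stage from A: R3 + R4 = 14.44 Ω appears in parallel with R2.
Effective lower resistance at A: R2 ‖ 14.44 = 7.744 Ω.
So V_A = 26.4 × 0.1657 = 4.374 V.
V_B = V_A × 0.7202 = 3.150 V.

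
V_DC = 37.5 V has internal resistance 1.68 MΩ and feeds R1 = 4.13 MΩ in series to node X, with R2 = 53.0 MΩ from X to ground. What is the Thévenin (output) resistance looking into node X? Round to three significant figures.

R_th ≈ 5.24 MΩ

R1' = 1.68 + 4.13 = 5.810 MΩ (source resistance + R1).
Zeroing V_DC shorts the top of R1' to ground, so R_th = R1' ‖ R2 = 5.236 MΩ.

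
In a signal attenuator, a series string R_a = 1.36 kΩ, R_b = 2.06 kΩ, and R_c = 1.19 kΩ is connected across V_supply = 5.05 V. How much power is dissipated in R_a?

P ≈ 1.63 mW

Series current I = V_supply/ΣR = 5.05/4.610 = 1.095 mA.
P(R_a) = I²·R_a = (1.095)² × 1.36 = 1.632 mW.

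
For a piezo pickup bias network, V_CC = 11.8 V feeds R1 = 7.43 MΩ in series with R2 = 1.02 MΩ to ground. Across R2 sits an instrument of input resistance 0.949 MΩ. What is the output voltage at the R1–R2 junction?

The load sits in parallel with R2, giving an effective lower resistance R2' = R2·R_L/(R2+R_L) = 0.4916 MΩ.
Then V_out = V_CC · R2'/(R1 + R2') = 11.8 × 0.4916/7.922 = 0.7323 V.
(Unloaded it would be 1.42 V; the load pulls it down.)

V_out ≈ 0.732 V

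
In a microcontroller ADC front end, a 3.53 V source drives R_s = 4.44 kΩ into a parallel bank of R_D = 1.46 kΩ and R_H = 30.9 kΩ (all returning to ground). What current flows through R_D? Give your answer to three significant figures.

I ≈ 0.578 mA

Combine the parallel branches: R_p = (1/1.46 + 1/30.9)⁻¹ = 1.394 kΩ.
Node voltage V_A = V_supply · R_p/(R_s + R_p) = 3.53 × 0.2390 = 0.8435 V.
Branch current I = V_A/R_D = 0.8435/1.46 = 0.5778 mA.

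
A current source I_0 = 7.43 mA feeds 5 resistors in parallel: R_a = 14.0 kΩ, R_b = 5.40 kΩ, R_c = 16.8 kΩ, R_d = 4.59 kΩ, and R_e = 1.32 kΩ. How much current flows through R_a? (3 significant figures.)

I ≈ 0.411 mA

ΣG = 1/14.0 + 1/5.40 + 1/16.8 + 1/4.59 + 1/1.32 = 1.292.
Current divider: I(R_a) = I_0 · G_k/ΣG = 7.43 × (0.07143/1.292) = 7.43 × 0.05530 = 0.4109 mA.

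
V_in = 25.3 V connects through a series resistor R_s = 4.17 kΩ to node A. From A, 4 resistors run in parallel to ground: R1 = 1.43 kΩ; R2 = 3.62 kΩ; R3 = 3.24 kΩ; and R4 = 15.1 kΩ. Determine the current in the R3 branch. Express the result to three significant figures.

I ≈ 1.18 mA

Parallel bank: R_p = 1/(1/1.43 + 1/3.62 + 1/3.24 + 1/15.1) = 0.7405 kΩ.
Node voltage V_A = V_in · R_p/(R_s + R_p) = 25.3 × 0.1508 = 3.815 V.
Branch current I = V_A/R3 = 3.815/3.24 = 1.178 mA.
(Check via current divider: I_total = 5.152 mA; share G_k/ΣG = 0.2286 → same result.)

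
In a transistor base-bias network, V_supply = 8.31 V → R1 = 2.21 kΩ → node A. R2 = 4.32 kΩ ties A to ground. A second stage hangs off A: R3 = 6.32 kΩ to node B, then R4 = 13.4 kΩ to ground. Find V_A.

Node A sees R2 in parallel with the series input of stage 2, R3 + R4 = 19.72 kΩ.
R2 ‖ (R3+R4) = 3.544 kΩ.
So V_A = 8.31 × 0.6159 = 5.118 V.

V_A ≈ 5.12 V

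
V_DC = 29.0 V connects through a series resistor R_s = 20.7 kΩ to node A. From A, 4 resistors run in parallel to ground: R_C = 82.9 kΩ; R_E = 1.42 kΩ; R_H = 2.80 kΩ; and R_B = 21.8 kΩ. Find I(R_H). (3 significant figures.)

Equivalent of the parallel group: R_p = 0.8934 kΩ.
V_A by voltage divider: V_A = 29.0 × 0.8934/(20.7 + 0.8934) = 1.200 V.
Branch current I = V_A/R_H = 1.200/2.80 = 0.4285 mA.

I ≈ 0.429 mA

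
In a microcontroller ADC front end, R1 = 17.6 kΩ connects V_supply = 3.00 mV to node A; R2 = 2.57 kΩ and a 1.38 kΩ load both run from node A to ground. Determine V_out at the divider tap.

First combine the lower leg with the load: R2 ‖ R_L = 0.8979 kΩ.
Then V_out = V_supply · R2'/(R1 + R2') = 3.00 × 0.8979/18.50 = 0.1456 mV.

V_out ≈ 0.146 mV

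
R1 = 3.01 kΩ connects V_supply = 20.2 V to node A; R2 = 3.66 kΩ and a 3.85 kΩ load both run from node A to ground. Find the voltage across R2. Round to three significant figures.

First combine the lower leg with the load: R2 ‖ R_L = 1.876 kΩ.
Voltage divider with the loaded lower leg: V_out = 20.2 × 1.876/(3.01 + 1.876) = 20.2 × 0.3840 = 7.757 V.
(Unloaded it would be 11.1 V; the load pulls it down.)

V_out ≈ 7.76 V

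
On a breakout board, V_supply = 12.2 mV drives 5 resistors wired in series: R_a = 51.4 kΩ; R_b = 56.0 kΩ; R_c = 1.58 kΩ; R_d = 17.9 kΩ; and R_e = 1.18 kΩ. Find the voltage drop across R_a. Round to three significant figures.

V ≈ 4.90 mV

Total series resistance ΣR = 51.4 + 56.0 + 1.58 + 17.9 + 1.18 = 128.1 kΩ.
By the voltage-divider rule, V = 12.2 × 51.40/128.1 = 4.897 mV.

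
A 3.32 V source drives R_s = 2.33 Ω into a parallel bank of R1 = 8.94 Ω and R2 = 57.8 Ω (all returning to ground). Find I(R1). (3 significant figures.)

I ≈ 0.285 A

Parallel bank: R_p = 1/(1/8.94 + 1/57.8) = 7.742 Ω.
V_A by voltage divider: V_A = 3.32 × 7.742/(2.33 + 7.742) = 2.552 V.
I(R1) = V_A / R1 = 2.552/8.94 = 0.2855 A.
(Check via current divider: I_total = 0.3296 A; share G_k/ΣG = 0.8660 → same result.)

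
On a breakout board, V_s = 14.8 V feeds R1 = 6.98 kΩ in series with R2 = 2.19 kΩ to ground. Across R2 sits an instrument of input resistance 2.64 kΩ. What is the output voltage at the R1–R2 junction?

V_out ≈ 2.17 V

The load sits in parallel with R2, giving an effective lower resistance R2' = R2·R_L/(R2+R_L) = 1.197 kΩ.
Voltage divider with the loaded lower leg: V_out = 14.8 × 1.197/(6.98 + 1.197) = 14.8 × 0.1464 = 2.167 V.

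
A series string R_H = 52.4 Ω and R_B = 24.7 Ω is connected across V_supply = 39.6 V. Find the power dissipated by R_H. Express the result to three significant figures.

P ≈ 13.8 W

The common current is I = 39.6/77.10 = 0.5136 A.
P(R_H) = I²·R_H = (0.5136)² × 52.4 = 13.82 W.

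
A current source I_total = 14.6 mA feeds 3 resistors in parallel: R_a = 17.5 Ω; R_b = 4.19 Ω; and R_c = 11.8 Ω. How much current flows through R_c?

Conductances: ΣG = 1/17.5 + 1/4.19 + 1/11.8 = 0.3806 (1/Ω).
By the current-divider rule, I = I_total · G_k/ΣG = 14.6 × 0.2227 = 3.251 mA.

I ≈ 3.25 mA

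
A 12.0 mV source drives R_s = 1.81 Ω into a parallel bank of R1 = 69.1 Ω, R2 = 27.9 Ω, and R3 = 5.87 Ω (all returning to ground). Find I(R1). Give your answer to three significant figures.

Combine the parallel branches: R_p = (1/69.1 + 1/27.9 + 1/5.87)⁻¹ = 4.532 Ω.
V_A by voltage divider: V_A = 12.0 × 4.532/(1.81 + 4.532) = 8.575 mV.
Branch current I = V_A/R1 = 8.575/69.1 = 0.1241 mA.

I ≈ 0.124 mA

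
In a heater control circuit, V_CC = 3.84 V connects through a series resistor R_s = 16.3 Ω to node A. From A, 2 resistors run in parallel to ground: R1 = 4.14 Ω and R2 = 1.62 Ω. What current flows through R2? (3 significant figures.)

Parallel bank: R_p = 1/(1/4.14 + 1/1.62) = 1.164 Ω.
Node voltage V_A = V_CC · R_p/(R_s + R_p) = 3.84 × 0.06667 = 0.2560 V.
Branch current I = V_A/R2 = 0.2560/1.62 = 0.1580 A.
(Check via current divider: I_total = 0.2199 A; share G_k/ΣG = 0.7187 → same result.)

I ≈ 0.158 A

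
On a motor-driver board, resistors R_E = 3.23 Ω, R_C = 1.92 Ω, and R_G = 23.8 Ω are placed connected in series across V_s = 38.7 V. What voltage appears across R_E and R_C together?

Series total: ΣR = 3.23 + 1.92 + 23.8 = 28.95 Ω.
R_{R_E..R_C} = 3.23 + 1.92 = 5.150 Ω.
V = V_s · R/ΣR = 38.7 × 0.1779 = 6.884 V.

V ≈ 6.88 V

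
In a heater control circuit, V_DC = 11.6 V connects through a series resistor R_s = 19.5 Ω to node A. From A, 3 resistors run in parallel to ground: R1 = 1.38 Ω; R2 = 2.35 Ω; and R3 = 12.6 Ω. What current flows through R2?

I ≈ 0.198 A

Parallel bank: R_p = 1/(1/1.38 + 1/2.35 + 1/12.6) = 0.8133 Ω.
Node voltage V_A = V_DC · R_p/(R_s + R_p) = 11.6 × 0.04004 = 0.4644 V.
I(R2) = V_A / R2 = 0.4644/2.35 = 0.1976 A.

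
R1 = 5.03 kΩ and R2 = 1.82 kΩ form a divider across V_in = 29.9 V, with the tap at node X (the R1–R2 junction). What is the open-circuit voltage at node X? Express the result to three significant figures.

V_th is the unloaded tap voltage: V_in · R2/(R1+R2) = 29.9 × 0.2657 = 7.944 V.

V_th ≈ 7.94 V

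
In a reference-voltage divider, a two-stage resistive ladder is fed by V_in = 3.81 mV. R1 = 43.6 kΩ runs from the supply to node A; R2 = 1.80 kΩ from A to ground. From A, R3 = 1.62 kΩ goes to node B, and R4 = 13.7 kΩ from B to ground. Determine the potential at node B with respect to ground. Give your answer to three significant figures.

The second stage (R3 + R4 = 15.32 kΩ) loads node A in parallel with R2.
Effective lower resistance at A: R2 ‖ 15.32 = 1.611 kΩ.
V_A = 3.81 × 1.611/(43.6 + 1.611) = 0.1357 mV.
Then the unloaded second divider: V_B = V_A × R4/(R3+R4) = 0.1357 × 0.8943 = 0.1214 mV.

V_B ≈ 0.121 mV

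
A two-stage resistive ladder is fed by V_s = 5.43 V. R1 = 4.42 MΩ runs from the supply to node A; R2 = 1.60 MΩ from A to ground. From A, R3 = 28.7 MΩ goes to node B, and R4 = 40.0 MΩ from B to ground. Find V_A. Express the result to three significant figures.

Node A sees R2 in parallel with the series input of stage 2, R3 + R4 = 68.70 MΩ.
R2 ‖ (R3+R4) = 1.564 MΩ.
First divider: V_A = V_s · 1.564/(4.42 + 1.564) = 1.419 V.

V_A ≈ 1.42 V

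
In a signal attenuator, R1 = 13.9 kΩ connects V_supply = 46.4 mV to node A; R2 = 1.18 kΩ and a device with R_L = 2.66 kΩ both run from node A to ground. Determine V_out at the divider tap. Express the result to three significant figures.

The load sits in parallel with R2, giving an effective lower resistance R2' = R2·R_L/(R2+R_L) = 0.8174 kΩ.
Now apply the divider: V_out = 46.4 × 0.05554 = 2.577 mV.
(Unloaded it would be 3.63 mV; the load pulls it down.)

V_out ≈ 2.58 mV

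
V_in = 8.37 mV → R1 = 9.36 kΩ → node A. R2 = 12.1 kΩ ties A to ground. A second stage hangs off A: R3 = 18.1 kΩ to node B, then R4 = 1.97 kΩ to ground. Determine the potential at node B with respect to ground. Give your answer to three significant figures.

The second stage (R3 + R4 = 20.07 kΩ) loads node A in parallel with R2.
Effective lower resistance at A: R2 ‖ 20.07 = 7.549 kΩ.
First divider: V_A = V_in · 7.549/(9.36 + 7.549) = 3.737 mV.
V_B = V_A × 0.09816 = 0.3668 mV.

V_B ≈ 0.367 mV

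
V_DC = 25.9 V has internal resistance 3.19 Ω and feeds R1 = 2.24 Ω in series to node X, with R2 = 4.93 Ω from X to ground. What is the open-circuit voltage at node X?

R1' = 3.19 + 2.24 = 5.430 Ω (source resistance + R1).
With X open, the divider is unloaded: V_th = 25.9 × 4.93/10.36 = 12.32 V.

V_th ≈ 12.3 V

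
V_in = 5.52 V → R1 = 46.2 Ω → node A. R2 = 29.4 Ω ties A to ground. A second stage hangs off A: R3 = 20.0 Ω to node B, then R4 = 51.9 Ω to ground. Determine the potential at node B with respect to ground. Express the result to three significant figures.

V_B ≈ 1.24 V

Looking into the second stage from A: R3 + R4 = 71.90 Ω appears in parallel with R2.
Effective lower resistance at A: R2 ‖ 71.90 = 20.87 Ω.
So V_A = 5.52 × 0.3111 = 1.717 V.
Then the unloaded second divider: V_B = V_A × R4/(R3+R4) = 1.717 × 0.7218 = 1.240 V.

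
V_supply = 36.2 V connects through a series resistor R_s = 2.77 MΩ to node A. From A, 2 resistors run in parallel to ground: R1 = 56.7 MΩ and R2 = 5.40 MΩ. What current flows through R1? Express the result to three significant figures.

Equivalent of the parallel group: R_p = 4.930 MΩ.
V_A = 36.2 × 4.930/7.700 = 23.18 V.
I(R1) = V_A / R1 = 23.18/56.7 = 0.4088 µA.
(Equivalently: I_total = 4.701 µA, then current-divider fraction G_k/ΣG = 0.08696.)

I ≈ 0.409 µA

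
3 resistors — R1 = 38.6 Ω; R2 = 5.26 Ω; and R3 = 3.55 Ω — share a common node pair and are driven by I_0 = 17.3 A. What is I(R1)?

Conductances: ΣG = 1/38.6 + 1/5.26 + 1/3.55 = 0.4977 (1/Ω).
R1 takes the fraction G_k/ΣG = 0.02591/0.4977 = 0.05205, so I = 17.3 × 0.05205 = 0.9005 A.

I ≈ 0.900 A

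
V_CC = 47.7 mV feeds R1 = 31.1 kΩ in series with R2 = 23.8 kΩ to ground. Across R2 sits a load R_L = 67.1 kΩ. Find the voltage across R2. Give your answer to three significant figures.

V_out ≈ 17.2 mV

R2 ‖ R_L = (23.8 × 67.1)/(23.8 + 67.1) = 17.57 kΩ.
Now apply the divider: V_out = 47.7 × 0.3610 = 17.22 mV.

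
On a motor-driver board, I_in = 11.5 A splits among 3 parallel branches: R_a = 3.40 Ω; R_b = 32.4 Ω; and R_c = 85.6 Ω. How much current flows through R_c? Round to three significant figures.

Conductances: ΣG = 1/3.40 + 1/32.4 + 1/85.6 = 0.3367 (1/Ω).
R_c takes the fraction G_k/ΣG = 0.01168/0.3367 = 0.03470, so I = 11.5 × 0.03470 = 0.3990 A.

I ≈ 0.399 A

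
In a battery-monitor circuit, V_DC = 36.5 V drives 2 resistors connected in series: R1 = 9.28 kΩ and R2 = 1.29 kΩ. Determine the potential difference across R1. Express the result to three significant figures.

Total series resistance ΣR = 9.28 + 1.29 = 10.57 kΩ.
Voltage divider: V = V_DC · (9.280 / 10.57) = 36.5 × 0.8780 = 32.05 V.

V ≈ 32.0 V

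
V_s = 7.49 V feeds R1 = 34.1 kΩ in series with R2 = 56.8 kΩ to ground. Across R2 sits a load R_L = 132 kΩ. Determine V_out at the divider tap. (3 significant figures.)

First combine the lower leg with the load: R2 ‖ R_L = 39.71 kΩ.
Voltage divider with the loaded lower leg: V_out = 7.49 × 39.71/(34.1 + 39.71) = 7.49 × 0.5380 = 4.030 V.
(Unloaded it would be 4.68 V; the load pulls it down.)

V_out ≈ 4.03 V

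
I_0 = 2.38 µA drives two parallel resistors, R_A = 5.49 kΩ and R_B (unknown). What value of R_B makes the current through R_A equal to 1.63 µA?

R_B ≈ 11.9 kΩ

The fraction through R_A equals R_B/(R_A+R_B).
With f = 0.6849, R_B = R_A · f/(1−f) = 5.49 × 2.173 = 11.93 kΩ.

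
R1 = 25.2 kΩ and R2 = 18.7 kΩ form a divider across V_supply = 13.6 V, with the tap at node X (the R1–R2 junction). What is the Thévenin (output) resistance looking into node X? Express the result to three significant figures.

R_th ≈ 10.7 kΩ

Looking into X with the source shorted: R_th = R1·R2/(R1+R2) = 25.20 × 18.7/43.90 = 10.73 kΩ.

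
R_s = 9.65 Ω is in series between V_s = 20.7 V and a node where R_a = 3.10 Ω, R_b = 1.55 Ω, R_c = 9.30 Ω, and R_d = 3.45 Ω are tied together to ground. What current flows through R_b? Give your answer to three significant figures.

Combine the parallel branches: R_p = (1/3.10 + 1/1.55 + 1/9.30 + 1/3.45)⁻¹ = 0.7325 Ω.
Node voltage V_A = V_s · R_p/(R_s + R_p) = 20.7 × 0.07055 = 1.460 V.
I(R_b) = V_A / R_b = 1.460/1.55 = 0.9422 A.

I ≈ 0.942 A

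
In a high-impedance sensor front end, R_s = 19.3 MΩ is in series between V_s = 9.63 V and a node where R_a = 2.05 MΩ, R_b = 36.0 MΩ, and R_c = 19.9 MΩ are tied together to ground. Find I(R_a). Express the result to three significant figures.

Equivalent of the parallel group: R_p = 1.767 MΩ.
V_A = 9.63 × 1.767/21.07 = 0.8078 V.
Branch current I = V_A/R_a = 0.8078/2.05 = 0.3941 µA.

I ≈ 0.394 µA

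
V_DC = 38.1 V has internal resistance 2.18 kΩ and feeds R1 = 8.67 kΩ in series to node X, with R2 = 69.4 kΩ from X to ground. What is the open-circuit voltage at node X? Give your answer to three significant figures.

V_th ≈ 32.9 V

R1' = 2.18 + 8.67 = 10.85 kΩ (source resistance + R1).
V_th is the unloaded tap voltage: V_DC · R2/(R1'+R2) = 38.1 × 0.8648 = 32.95 V.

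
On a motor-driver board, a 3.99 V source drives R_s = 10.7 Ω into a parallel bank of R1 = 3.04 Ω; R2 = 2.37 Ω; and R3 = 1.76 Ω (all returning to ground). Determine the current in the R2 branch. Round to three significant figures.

Combine the parallel branches: R_p = (1/3.04 + 1/2.37 + 1/1.76)⁻¹ = 0.7581 Ω.
V_A by voltage divider: V_A = 3.99 × 0.7581/(10.7 + 0.7581) = 0.2640 V.
Branch current I = V_A/R2 = 0.2640/2.37 = 0.1114 A.

I ≈ 0.111 A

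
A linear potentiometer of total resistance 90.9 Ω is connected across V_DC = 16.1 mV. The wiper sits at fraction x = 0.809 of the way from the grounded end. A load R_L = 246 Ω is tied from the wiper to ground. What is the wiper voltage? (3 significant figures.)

V_out ≈ 12.3 mV

Split the track: R_lower = x·R_p = 73.54 Ω, R_upper = (1−x)·R_p = 17.36 Ω.
R_L loads the lower segment: effective lower R = 56.61 Ω.
Then V_out = V_DC · 56.61/(17.36 + 56.61) = 12.32 mV.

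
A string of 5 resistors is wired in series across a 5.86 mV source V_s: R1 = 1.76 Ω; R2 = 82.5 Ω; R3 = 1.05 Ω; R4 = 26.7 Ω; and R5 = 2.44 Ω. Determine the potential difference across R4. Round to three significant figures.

V ≈ 1.37 mV

Series total: ΣR = 1.76 + 82.5 + 1.05 + 26.7 + 2.44 = 114.5 Ω.
By the voltage-divider rule, V = 5.86 × 26.70/114.5 = 1.367 mV.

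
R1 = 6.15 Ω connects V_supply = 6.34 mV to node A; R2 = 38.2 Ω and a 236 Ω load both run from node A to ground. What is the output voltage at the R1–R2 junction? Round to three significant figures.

First combine the lower leg with the load: R2 ‖ R_L = 32.88 Ω.
Now apply the divider: V_out = 6.34 × 0.8424 = 5.341 mV.
(Unloaded it would be 5.46 mV; the load pulls it down.)

V_out ≈ 5.34 mV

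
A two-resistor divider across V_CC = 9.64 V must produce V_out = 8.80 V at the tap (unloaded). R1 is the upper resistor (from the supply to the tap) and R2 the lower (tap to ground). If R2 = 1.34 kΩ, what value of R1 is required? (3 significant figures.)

Required fraction k = V_out/V_CC = 0.9129.
Rearranging, R1 = R2·(1−k)/k = 1.34 × 0.09545 = 0.1279 kΩ.

R1 ≈ 0.128 kΩ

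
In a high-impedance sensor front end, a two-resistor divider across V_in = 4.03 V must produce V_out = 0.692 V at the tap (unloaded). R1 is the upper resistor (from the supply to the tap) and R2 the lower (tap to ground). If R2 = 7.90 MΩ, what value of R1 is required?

The divider ratio is R2/(R1+R2) = 0.692/4.03 = 0.1717.
R1 = R2·(1/k − 1) = 7.90 × 4.824 = 38.11 MΩ.

R1 ≈ 38.1 MΩ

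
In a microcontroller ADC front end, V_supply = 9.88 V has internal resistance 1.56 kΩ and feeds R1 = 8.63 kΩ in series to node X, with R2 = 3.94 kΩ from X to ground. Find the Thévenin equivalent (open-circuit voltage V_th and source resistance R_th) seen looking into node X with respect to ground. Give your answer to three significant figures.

R1' = 1.56 + 8.63 = 10.19 kΩ (source resistance + R1).
Open-circuit (no load on X): V_th = V_supply · R2/(R1' + R2) = 9.88 × 3.94/(10.19 + 3.94) = 2.755 V.
Zeroing V_supply shorts the top of R1' to ground, so R_th = R1' ‖ R2 = 2.841 kΩ.

V_th ≈ 2.75 V, R_th ≈ 2.84 kΩ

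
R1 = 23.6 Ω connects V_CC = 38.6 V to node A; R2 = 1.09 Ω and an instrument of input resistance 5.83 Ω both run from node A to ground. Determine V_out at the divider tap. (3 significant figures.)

The load sits in parallel with R2, giving an effective lower resistance R2' = R2·R_L/(R2+R_L) = 0.9183 Ω.
Now apply the divider: V_out = 38.6 × 0.03745 = 1.446 V.
(Unloaded it would be 1.70 V; the load pulls it down.)

V_out ≈ 1.45 V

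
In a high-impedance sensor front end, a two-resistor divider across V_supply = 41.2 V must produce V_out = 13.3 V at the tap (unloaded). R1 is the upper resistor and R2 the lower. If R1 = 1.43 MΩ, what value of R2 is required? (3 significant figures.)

V_out/V_supply = R2/(R1+R2) = 0.3228.
So R2 = R1 · V_out/(V_supply − V_out) = 1.43 × 13.3/(41.2 − 13.3) = 1.43 × 0.4767 = 0.6817 MΩ.

R2 ≈ 0.682 MΩ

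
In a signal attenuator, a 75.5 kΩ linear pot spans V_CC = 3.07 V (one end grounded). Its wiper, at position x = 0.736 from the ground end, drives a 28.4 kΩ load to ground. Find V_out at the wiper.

Split the track: R_lower = x·R_p = 55.57 kΩ, R_upper = (1−x)·R_p = 19.93 kΩ.
Lower segment in parallel with the load: 55.57 ‖ 28.4 = 18.79 kΩ.
Loaded-divider output: V_out = 3.07 × 0.4853 = 1.490 V.
(Unloaded: V_out = x·V_CC = 2.26 V.)

V_out ≈ 1.49 V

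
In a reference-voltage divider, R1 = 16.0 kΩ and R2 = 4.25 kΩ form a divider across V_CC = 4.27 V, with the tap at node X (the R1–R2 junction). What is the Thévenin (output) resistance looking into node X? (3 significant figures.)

Looking into X with the source shorted: R_th = R1·R2/(R1+R2) = 16.00 × 4.25/20.25 = 3.358 kΩ.

R_th ≈ 3.36 kΩ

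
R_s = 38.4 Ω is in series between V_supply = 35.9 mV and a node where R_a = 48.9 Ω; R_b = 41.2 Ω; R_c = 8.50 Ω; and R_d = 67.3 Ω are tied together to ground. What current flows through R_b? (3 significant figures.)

I ≈ 0.112 mA

Equivalent of the parallel group: R_p = 5.642 Ω.
V_A by voltage divider: V_A = 35.9 × 5.642/(38.4 + 5.642) = 4.599 mV.
Branch current I = V_A/R_b = 4.599/41.2 = 0.1116 mA.
(Check via current divider: I_total = 0.8151 mA; share G_k/ΣG = 0.1370 → same result.)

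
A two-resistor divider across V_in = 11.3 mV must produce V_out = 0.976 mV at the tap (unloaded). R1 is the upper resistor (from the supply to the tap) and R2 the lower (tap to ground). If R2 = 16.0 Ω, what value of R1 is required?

Required fraction k = V_out/V_in = 0.08637.
So R1 = R2 · (V_in/V_out − 1) = 16.0 × (11.3/0.976 − 1) = 16.0 × 10.58 = 169.2 Ω.

R1 ≈ 169 Ω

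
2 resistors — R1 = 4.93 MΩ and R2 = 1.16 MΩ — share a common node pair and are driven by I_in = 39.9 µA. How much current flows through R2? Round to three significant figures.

With just two branches, the current splits inversely with resistance.
I(R2) = 39.9 × 4.93/(4.93 + 1.16) = 39.9 × 0.8095 = 32.30 µA.

I ≈ 32.3 µA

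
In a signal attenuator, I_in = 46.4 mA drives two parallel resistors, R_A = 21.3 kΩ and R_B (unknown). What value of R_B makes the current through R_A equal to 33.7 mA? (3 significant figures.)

In a two-way split, I_A/I_in = R_B/(R_A + R_B).
33.7/46.4 = R_B/(R_A + R_B) → R_B = R_A · (0.7263)/(1 − 0.7263) = 21.3 × 2.654 = 56.52 kΩ.

R_B ≈ 56.5 kΩ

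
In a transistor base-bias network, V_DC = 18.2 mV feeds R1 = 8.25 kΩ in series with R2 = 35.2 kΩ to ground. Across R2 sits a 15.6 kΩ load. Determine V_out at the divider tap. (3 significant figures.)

R2 ‖ R_L = (35.2 × 15.6)/(35.2 + 15.6) = 10.81 kΩ.
Now apply the divider: V_out = 18.2 × 0.5671 = 10.32 mV.

V_out ≈ 10.3 mV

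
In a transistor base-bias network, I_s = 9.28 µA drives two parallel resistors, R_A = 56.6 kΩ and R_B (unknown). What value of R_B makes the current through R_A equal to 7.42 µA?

R_B ≈ 226 kΩ

In a two-way split, I_A/I_s = R_B/(R_A + R_B).
With f = 0.7996, R_B = R_A · f/(1−f) = 56.6 × 3.989 = 225.8 kΩ.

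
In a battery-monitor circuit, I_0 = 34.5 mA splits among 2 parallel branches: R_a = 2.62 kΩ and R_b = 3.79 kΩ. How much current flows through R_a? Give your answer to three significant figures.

Two-branch current divider: I_k = I_0 · R_other/(R_1 + R_2).
I(R_a) = 34.5 × 3.79/(2.62 + 3.79) = 34.5 × 0.5913 = 20.40 mA.

I ≈ 20.4 mA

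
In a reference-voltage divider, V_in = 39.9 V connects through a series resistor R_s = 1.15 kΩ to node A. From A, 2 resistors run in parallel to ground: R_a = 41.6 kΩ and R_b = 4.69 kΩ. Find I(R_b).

I ≈ 6.68 mA

Combine the parallel branches: R_p = (1/41.6 + 1/4.69)⁻¹ = 4.215 kΩ.
Node voltage V_A = V_in · R_p/(R_s + R_p) = 39.9 × 0.7856 = 31.35 V.
Branch current I = V_A/R_b = 31.35/4.69 = 6.684 mA.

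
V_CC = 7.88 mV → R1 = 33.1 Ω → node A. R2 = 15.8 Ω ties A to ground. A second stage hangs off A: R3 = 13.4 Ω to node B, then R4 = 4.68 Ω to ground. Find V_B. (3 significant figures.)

Node A sees R2 in parallel with the series input of stage 2, R3 + R4 = 18.08 Ω.
R2 ‖ (R3+R4) = 8.432 Ω.
V_A = 7.88 × 8.432/(33.1 + 8.432) = 1.600 mV.
Stage 2 is unloaded, so V_B = V_A · R4/(R3+R4) = 1.600 × 4.68/18.08 = 0.4141 mV.

V_B ≈ 0.414 mV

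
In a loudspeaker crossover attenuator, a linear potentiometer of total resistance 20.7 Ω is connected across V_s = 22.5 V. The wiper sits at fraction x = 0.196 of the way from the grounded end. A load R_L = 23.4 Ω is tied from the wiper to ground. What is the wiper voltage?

The pot divides into 16.64 Ω above the wiper and 4.057 Ω below.
R_L loads the lower segment: effective lower R = 3.458 Ω.
Then V_out = V_s · 3.458/(16.64 + 3.458) = 3.870 V.

V_out ≈ 3.87 V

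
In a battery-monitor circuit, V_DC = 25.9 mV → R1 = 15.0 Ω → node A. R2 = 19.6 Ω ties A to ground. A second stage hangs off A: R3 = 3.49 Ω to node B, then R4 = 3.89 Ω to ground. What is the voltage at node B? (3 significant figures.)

V_B ≈ 3.59 mV

Node A sees R2 in parallel with the series input of stage 2, R3 + R4 = 7.380 Ω.
Effective lower resistance at A: R2 ‖ 7.380 = 5.361 Ω.
V_A = 25.9 × 5.361/(15.0 + 5.361) = 6.820 mV.
Then the unloaded second divider: V_B = V_A × R4/(R3+R4) = 6.820 × 0.5271 = 3.595 mV.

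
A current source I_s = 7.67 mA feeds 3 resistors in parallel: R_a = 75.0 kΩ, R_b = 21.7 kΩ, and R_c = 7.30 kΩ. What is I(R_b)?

ΣG = 1/75.0 + 1/21.7 + 1/7.30 = 0.1964.
By the current-divider rule, I = I_s · G_k/ΣG = 7.67 × 0.2346 = 1.800 mA.

I ≈ 1.80 mA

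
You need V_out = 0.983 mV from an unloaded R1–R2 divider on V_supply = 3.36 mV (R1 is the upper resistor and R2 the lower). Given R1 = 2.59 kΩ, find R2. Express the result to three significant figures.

R2 ≈ 1.07 kΩ

Required fraction k = V_out/V_supply = 0.2926.
So R2 = R1 · V_out/(V_supply − V_out) = 2.59 × 0.983/(3.36 − 0.983) = 2.59 × 0.4135 = 1.071 kΩ.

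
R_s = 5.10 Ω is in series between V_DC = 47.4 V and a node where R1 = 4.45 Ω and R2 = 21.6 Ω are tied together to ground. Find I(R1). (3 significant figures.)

I ≈ 4.47 A

Combine the parallel branches: R_p = (1/4.45 + 1/21.6)⁻¹ = 3.690 Ω.
Node voltage V_A = V_DC · R_p/(R_s + R_p) = 47.4 × 0.4198 = 19.90 V.
I(R1) = V_A / R1 = 19.90/4.45 = 4.471 A.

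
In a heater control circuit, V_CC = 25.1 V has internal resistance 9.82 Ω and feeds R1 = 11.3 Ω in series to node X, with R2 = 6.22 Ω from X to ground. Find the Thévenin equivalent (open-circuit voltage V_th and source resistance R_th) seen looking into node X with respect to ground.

V_th ≈ 5.71 V, R_th ≈ 4.80 Ω

R1' = 9.82 + 11.3 = 21.12 Ω (source resistance + R1).
Open-circuit (no load on X): V_th = V_CC · R2/(R1' + R2) = 25.1 × 6.22/(21.12 + 6.22) = 5.710 V.
Looking into X with the source shorted: R_th = R1'·R2/(R1'+R2) = 21.12 × 6.22/27.34 = 4.805 Ω.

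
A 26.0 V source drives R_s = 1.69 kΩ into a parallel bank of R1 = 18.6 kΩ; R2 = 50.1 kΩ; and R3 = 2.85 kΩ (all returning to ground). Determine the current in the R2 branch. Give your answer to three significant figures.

I ≈ 0.302 mA

Equivalent of the parallel group: R_p = 2.355 kΩ.
Node voltage V_A = V_in · R_p/(R_s + R_p) = 26.0 × 0.5822 = 15.14 V.
I(R2) = V_A / R2 = 15.14/50.1 = 0.3021 mA.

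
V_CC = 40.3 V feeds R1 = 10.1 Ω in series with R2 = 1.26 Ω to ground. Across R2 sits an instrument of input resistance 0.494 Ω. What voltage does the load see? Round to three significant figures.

V_out ≈ 1.37 V

The load sits in parallel with R2, giving an effective lower resistance R2' = R2·R_L/(R2+R_L) = 0.3549 Ω.
Voltage divider with the loaded lower leg: V_out = 40.3 × 0.3549/(10.1 + 0.3549) = 40.3 × 0.03394 = 1.368 V.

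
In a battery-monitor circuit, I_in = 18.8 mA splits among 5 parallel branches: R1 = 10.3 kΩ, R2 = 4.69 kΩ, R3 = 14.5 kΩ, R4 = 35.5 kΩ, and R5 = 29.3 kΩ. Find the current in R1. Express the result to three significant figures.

Total conductance ΣG = 1/10.3 + 1/4.69 + 1/14.5 + 1/35.5 + 1/29.3 = 0.4416 (units of 1/kΩ).
Current divider: I(R1) = I_in · G_k/ΣG = 18.8 × (0.09709/0.4416) = 18.8 × 0.2199 = 4.134 mA.

I ≈ 4.13 mA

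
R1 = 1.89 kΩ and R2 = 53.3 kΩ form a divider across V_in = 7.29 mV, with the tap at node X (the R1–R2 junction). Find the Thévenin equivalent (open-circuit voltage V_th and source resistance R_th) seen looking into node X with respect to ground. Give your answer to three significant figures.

Open-circuit (no load on X): V_th = V_in · R2/(R1 + R2) = 7.29 × 53.3/(1.890 + 53.3) = 7.040 mV.
Looking into X with the source shorted: R_th = R1·R2/(R1+R2) = 1.890 × 53.3/55.19 = 1.825 kΩ.

V_th ≈ 7.04 mV, R_th ≈ 1.83 kΩ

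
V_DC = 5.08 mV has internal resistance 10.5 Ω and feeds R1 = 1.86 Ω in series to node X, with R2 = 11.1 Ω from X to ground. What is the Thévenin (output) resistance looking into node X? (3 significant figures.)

R_th ≈ 5.85 Ω

R1' = 10.5 + 1.86 = 12.36 Ω (source resistance + R1).
Zeroing V_DC shorts the top of R1' to ground, so R_th = R1' ‖ R2 = 5.848 Ω.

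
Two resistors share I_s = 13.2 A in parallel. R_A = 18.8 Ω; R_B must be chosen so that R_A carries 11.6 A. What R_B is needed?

The fraction through R_A equals R_B/(R_A+R_B).
With f = 0.8788, R_B = R_A · f/(1−f) = 18.8 × 7.250 = 136.3 Ω.

R_B ≈ 136 Ω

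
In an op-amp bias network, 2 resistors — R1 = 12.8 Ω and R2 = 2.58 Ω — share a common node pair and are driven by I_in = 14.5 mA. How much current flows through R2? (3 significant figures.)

I ≈ 12.1 mA

For two parallel branches, I_k = I_in · (other R)/(sum of R).
So I = 14.5 × 12.8/15.38 = 12.07 mA.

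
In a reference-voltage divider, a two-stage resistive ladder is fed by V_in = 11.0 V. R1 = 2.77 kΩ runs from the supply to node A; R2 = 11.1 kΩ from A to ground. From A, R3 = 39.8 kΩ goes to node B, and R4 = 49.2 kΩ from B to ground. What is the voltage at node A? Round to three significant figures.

The second stage (R3 + R4 = 89.00 kΩ) loads node A in parallel with R2.
R2 ‖ (R3+R4) = 9.869 kΩ.
First divider: V_A = V_in · 9.869/(2.77 + 9.869) = 8.589 V.

V_A ≈ 8.59 V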